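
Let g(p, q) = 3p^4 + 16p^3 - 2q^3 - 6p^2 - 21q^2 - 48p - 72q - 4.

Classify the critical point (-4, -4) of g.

local minimum

The mixed partial ∂²g/∂p∂q is 0, so the Hessian at any point is diag(g_pp, g_qq) = diag(12(3p^2 + 8p - 1), -6(2q + 7)).
At (-4, -4): H = diag(180, 6).
Both eigenvalues are positive, so H is positive definite: a local minimum.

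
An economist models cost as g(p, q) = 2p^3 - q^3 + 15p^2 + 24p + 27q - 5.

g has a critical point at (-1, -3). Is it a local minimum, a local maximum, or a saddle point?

The mixed partial ∂²g/∂p∂q is 0, so the Hessian at any point is diag(g_pp, g_qq) = diag(6(2p + 5), -6q).
At (-1, -3): H = diag(18, 18).
Both eigenvalues are positive, so H is positive definite: a local minimum.

local minimum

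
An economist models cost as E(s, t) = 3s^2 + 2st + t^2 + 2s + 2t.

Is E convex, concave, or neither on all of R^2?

convex

E is quadratic, so its Hessian is the constant matrix H = [[6, 2], [2, 2]].
det(H) = 8, tr(H) = 8.
det(H) > 0 and tr(H) > 0, so H is positive definite everywhere: convex.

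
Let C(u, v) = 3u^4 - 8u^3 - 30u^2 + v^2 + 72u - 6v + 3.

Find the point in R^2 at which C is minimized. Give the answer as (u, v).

(-2, 3)

C(u,v) separates as P(u) + Q(v) + 3, so its minimum is min P + min Q + 3.
P'(u) = 12(u - 3)(u - 1)(u + 2) vanishes at u ∈ {-2, 1, 3}; Q'(v) = 2v - 6 vanishes at v ∈ {3}.
Local minima of P (where P''>0): P(-2)=-152, P(3)=-27. Local minima of Q: Q(3)=-9.
So the global minimum of C is P(-2) + Q(3) + 3 = -152 − 9 + 3 = -158, attained at (-2, 3).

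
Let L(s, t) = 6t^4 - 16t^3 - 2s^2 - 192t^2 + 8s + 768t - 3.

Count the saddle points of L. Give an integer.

L separates as a function of s plus a function of t, so ∇L=0 decouples.
∂L/∂s = -4(s - 2) = 0 at s ∈ {2}; ∂L/∂t = 24(t - 4)(t - 2)(t + 4) = 0 at t ∈ {-4, 2, 4}.
The Hessian is diagonal: diag(L_ss, L_tt). Second derivatives: L_ss(2)=-4; L_tt(-4)=1152, L_tt(2)=-288, L_tt(4)=384.
Saddle points occur where the two diagonal entries have opposite signs: (2, -4), (2, 4). Count: 2.

2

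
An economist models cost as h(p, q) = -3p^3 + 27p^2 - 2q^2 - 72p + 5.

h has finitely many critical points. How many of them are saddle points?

1

h separates as a function of p plus a function of q, so ∇h=0 decouples.
∂h/∂p = -9(p - 4)(p - 2) = 0 at p ∈ {2, 4}; ∂h/∂q = -4q = 0 at q ∈ {0}.
The Hessian is diagonal: diag(h_pp, h_qq). Second derivatives: h_pp(2)=18, h_pp(4)=-18; h_qq(0)=-4.
Saddle points occur where the two diagonal entries have opposite signs: (2, 0). Count: 1.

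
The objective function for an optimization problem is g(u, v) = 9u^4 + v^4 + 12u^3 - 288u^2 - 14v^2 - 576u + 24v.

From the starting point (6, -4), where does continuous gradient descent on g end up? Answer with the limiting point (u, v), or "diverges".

g is separable, so gradient descent decouples: u follows -∂g/∂u, v follows -∂g/∂v.
∂g/∂u = 36(u - 4)(u + 1)(u + 4); at u=6 this is 5040, so u decreases.
∂g/∂v = 4(v - 2)(v - 1)(v + 3); at v=-4 this is -120, so v increases.
u converges to its nearest critical value 4 (a local min of the u-part); v converges to -3. The iterate converges to (4, -3).

(4, -3)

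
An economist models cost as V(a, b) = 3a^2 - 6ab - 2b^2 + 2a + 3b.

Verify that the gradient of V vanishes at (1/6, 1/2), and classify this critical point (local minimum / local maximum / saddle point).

saddle point

∇V = (6a - 6b + 2, -6a - 4b + 3); substituting (1/6, 1/2) gives ∇V = (0, 0), so (1/6, 1/2) is indeed a critical point.
The Hessian of V is constant: H = [[6, -6], [-6, -4]].
det(H) = 6·(-4) − (-6)² = -60.
Since det(H) < 0, H is indefinite and the critical point is a saddle point.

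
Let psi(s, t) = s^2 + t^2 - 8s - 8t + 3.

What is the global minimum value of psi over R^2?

-29

psi(s,t) separates as P(s) + Q(t) + 3, so its minimum is min P + min Q + 3.
P'(s) = 2s - 8 vanishes at s ∈ {4}; Q'(t) = 2(t - 4) vanishes at t ∈ {4}.
Local minima of P (where P''>0): P(4)=-16. Local minima of Q: Q(4)=-16.
So the global minimum of psi is P(4) + Q(4) + 3 = -16 − 16 + 3 = -29, attained at (4, 4).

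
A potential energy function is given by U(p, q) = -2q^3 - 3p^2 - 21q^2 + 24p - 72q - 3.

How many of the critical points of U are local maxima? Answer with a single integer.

U separates as a function of p plus a function of q, so ∇U=0 decouples.
∂U/∂p = -6(p - 4) = 0 at p ∈ {4}; ∂U/∂q = -6(q + 3)(q + 4) = 0 at q ∈ {-4, -3}.
The Hessian is diagonal: diag(U_pp, U_qq). Second derivatives: U_pp(4)=-6; U_qq(-4)=6, U_qq(-3)=-6.
Local maxima occur where both diagonal entries negative: (4, -3). Count: 1.

1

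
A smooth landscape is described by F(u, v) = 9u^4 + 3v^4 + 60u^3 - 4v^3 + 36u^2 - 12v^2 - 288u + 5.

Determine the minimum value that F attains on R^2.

F(u,v) separates as P(u) + Q(v) + 5, so its minimum is min P + min Q + 5.
P'(u) = 36(u - 1)(u + 2)(u + 4) vanishes at u ∈ {-4, -2, 1}; Q'(v) = 12v(v - 2)(v + 1) vanishes at v ∈ {-1, 0, 2}.
Local minima of P (where P''>0): P(-4)=192, P(1)=-183. Local minima of Q: Q(-1)=-5, Q(2)=-32.
So the global minimum of F is P(1) + Q(2) + 5 = -183 − 32 + 5 = -210, attained at (1, 2).

-210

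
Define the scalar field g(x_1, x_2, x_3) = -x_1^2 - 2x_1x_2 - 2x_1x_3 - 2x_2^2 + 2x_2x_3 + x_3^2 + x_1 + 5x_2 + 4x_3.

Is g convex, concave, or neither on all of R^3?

g is quadratic, so its Hessian is the constant matrix H = [[-2, -2, -2], [-2, -4, 2], [-2, 2, 2]].
Leading principal minors: -2, 4, 48.
Neither pattern holds ⇒ H is indefinite ⇒ neither convex nor concave.

neither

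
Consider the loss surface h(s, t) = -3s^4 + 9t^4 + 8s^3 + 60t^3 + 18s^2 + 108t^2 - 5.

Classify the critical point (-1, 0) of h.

The mixed partial ∂²h/∂s∂t is 0, so the Hessian at any point is diag(h_ss, h_tt) = diag(12(-3s^2 + 4s + 3), 36(3t^2 + 10t + 6)).
At (-1, 0): H = diag(-48, 216).
The eigenvalues have opposite signs, so H is indefinite: a saddle point.

saddle point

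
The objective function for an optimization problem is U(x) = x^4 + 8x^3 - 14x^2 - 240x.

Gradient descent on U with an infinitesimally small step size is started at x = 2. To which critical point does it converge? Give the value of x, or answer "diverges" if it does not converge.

3

U'(x) = 4(x - 3)(x + 4)(x + 5), so U'(2) = -168.
Gradient descent moves in the -U' direction, i.e. x is increasing.
The nearest critical point in that direction is x = 3, where U'' = 224 > 0 (a local minimum). The iterate converges there.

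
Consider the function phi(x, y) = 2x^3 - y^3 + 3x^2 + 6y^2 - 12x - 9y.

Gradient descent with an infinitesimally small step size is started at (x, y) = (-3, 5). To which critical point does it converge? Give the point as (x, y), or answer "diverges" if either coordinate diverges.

phi is separable, so gradient descent decouples: x follows -∂phi/∂x, y follows -∂phi/∂y.
∂phi/∂x = 6(x - 1)(x + 2); at x=-3 this is 24, so x decreases.
∂phi/∂y = -3(y - 3)(y - 1); at y=5 this is -24, so y increases.
The x-coordinate has no critical point in that direction and runs off to infinity.

diverges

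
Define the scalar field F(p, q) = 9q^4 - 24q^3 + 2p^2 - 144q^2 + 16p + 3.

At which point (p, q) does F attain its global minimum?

F(p,q) separates as A(p) + B(q) + 3, so its minimum is min A + min B + 3.
A'(p) = 4p + 16 vanishes at p ∈ {-4}; B'(q) = 36q(q - 4)(q + 2) vanishes at q ∈ {-2, 0, 4}.
Local minima of A (where A''>0): A(-4)=-32. Local minima of B: B(-2)=-240, B(4)=-1536.
So the global minimum of F is A(-4) + B(4) + 3 = -32 − 1536 + 3 = -1565, attained at (-4, 4).

(-4, 4)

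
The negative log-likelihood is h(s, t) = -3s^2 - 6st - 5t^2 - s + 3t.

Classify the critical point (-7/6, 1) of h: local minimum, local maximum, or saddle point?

local maximum

The Hessian of h is constant: H = [[-6, -6], [-6, -10]].
det(H) = (-6)·(-10) − (-6)² = 24.
det(H) > 0 and tr(H) = -16 < 0, so H is negative definite and the point is a local maximum.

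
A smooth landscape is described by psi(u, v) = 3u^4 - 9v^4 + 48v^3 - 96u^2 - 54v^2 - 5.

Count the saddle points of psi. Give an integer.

5

psi separates as a function of u plus a function of v, so ∇psi=0 decouples.
∂psi/∂u = 12u(u - 4)(u + 4) = 0 at u ∈ {-4, 0, 4}; ∂psi/∂v = -36v(v - 3)(v - 1) = 0 at v ∈ {0, 1, 3}.
The Hessian is diagonal: diag(psi_uu, psi_vv). Second derivatives: psi_uu(-4)=384, psi_uu(0)=-192, psi_uu(4)=384; psi_vv(0)=-108, psi_vv(1)=72, psi_vv(3)=-216.
Saddle points occur where the two diagonal entries have opposite signs: (-4, 0), (-4, 3), (0, 1), (4, 0), (4, 3). Count: 5.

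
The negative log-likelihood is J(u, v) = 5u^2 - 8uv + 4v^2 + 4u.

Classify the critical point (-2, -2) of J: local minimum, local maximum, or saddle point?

local minimum

The Hessian of J is constant: H = [[10, -8], [-8, 8]].
det(H) = 10·8 − (-8)² = 16.
det(H) > 0 and tr(H) = 18 > 0, so H is positive definite and the point is a local minimum.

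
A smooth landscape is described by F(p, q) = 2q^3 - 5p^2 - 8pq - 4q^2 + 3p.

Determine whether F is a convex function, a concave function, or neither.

neither

The term 2q^3 is cubic, so the Hessian is not constant.
∂²F/∂q² = 12q - 8, which takes both signs as q varies (negative for sufficiently negative q). A diagonal entry of the Hessian changing sign means the Hessian is neither positive- nor negative-semidefinite on all of R^2.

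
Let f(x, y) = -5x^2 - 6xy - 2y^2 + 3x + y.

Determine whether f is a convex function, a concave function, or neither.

f is quadratic, so its Hessian is the constant matrix H = [[-10, -6], [-6, -4]].
det(H) = 4, tr(H) = -14.
det(H) > 0 and tr(H) < 0, so H is negative definite everywhere: concave.

concave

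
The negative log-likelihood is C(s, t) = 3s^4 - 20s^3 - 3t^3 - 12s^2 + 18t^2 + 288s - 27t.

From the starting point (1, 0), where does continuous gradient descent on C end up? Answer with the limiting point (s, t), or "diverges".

C is separable, so gradient descent decouples: s follows -∂C/∂s, t follows -∂C/∂t.
∂C/∂s = 12(s - 4)(s - 3)(s + 2); at s=1 this is 216, so s decreases.
∂C/∂t = -9(t - 3)(t - 1); at t=0 this is -27, so t increases.
s converges to its nearest critical value -2 (a local min of the s-part); t converges to 1. The iterate converges to (-2, 1).

(-2, 1)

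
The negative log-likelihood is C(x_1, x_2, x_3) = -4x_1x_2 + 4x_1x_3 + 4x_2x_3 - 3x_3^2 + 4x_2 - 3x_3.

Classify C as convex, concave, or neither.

C is quadratic, so its Hessian is the constant matrix H = [[0, -4, 4], [-4, 0, 4], [4, 4, -6]].
Leading principal minors: 0, -16, -32.
Neither pattern holds ⇒ H is indefinite ⇒ neither convex nor concave.

neither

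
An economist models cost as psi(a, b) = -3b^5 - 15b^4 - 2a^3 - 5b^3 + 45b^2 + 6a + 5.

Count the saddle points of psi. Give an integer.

psi separates as a function of a plus a function of b, so ∇psi=0 decouples.
∂psi/∂a = -6(a - 1)(a + 1) = 0 at a ∈ {-1, 1}; ∂psi/∂b = -15b(b - 1)(b + 2)(b + 3) = 0 at b ∈ {-3, -2, 0, 1}.
The Hessian is diagonal: diag(psi_aa, psi_bb). Second derivatives: psi_aa(-1)=12, psi_aa(1)=-12; psi_bb(-3)=180, psi_bb(-2)=-90, psi_bb(0)=90, psi_bb(1)=-180.
Saddle points occur where the two diagonal entries have opposite signs: (-1, -2), (-1, 1), (1, -3), (1, 0). Count: 4.

4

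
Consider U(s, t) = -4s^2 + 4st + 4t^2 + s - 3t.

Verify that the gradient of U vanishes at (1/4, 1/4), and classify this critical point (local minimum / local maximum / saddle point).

∇U = (-8s + 4t + 1, 4s + 8t - 3); substituting (1/4, 1/4) gives ∇U = (0, 0), so (1/4, 1/4) is indeed a critical point.
The Hessian of U is constant: H = [[-8, 4], [4, 8]].
det(H) = (-8)·8 − 4² = -80.
Since det(H) < 0, H is indefinite and the critical point is a saddle point.

saddle point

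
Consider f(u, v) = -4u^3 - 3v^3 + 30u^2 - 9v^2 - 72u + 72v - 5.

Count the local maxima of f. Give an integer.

f separates as a function of u plus a function of v, so ∇f=0 decouples.
∂f/∂u = -12(u - 3)(u - 2) = 0 at u ∈ {2, 3}; ∂f/∂v = -9(v - 2)(v + 4) = 0 at v ∈ {-4, 2}.
The Hessian is diagonal: diag(f_uu, f_vv). Second derivatives: f_uu(2)=12, f_uu(3)=-12; f_vv(-4)=54, f_vv(2)=-54.
Local maxima occur where both diagonal entries negative: (3, 2). Count: 1.

1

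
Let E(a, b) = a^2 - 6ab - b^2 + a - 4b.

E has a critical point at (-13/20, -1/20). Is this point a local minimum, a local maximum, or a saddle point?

saddle point

The Hessian of E is constant: H = [[2, -6], [-6, -2]].
det(H) = 2·(-2) − (-6)² = -40.
Since det(H) < 0, H is indefinite and the critical point is a saddle point.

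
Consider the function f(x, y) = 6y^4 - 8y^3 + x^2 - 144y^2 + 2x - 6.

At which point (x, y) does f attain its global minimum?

f(x,y) separates as P(x) + Q(y) − 6, so its minimum is min P + min Q − 6.
P'(x) = 2x + 2 vanishes at x ∈ {-1}; Q'(y) = 24y(y - 4)(y + 3) vanishes at y ∈ {-3, 0, 4}.
Local minima of P (where P''>0): P(-1)=-1. Local minima of Q: Q(-3)=-594, Q(4)=-1280.
So the global minimum of f is P(-1) + Q(4) − 6 = -1 − 1280 − 6 = -1287, attained at (-1, 4).

(-1, 4)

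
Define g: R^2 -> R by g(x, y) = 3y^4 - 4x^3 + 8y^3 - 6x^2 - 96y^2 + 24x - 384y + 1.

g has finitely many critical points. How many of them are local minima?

2

g separates as a function of x plus a function of y, so ∇g=0 decouples.
∂g/∂x = -12(x - 1)(x + 2) = 0 at x ∈ {-2, 1}; ∂g/∂y = 12(y - 4)(y + 2)(y + 4) = 0 at y ∈ {-4, -2, 4}.
The Hessian is diagonal: diag(g_xx, g_yy). Second derivatives: g_xx(-2)=36, g_xx(1)=-36; g_yy(-4)=192, g_yy(-2)=-144, g_yy(4)=576.
Local minima occur where both diagonal entries positive: (-2, -4), (-2, 4). Count: 2.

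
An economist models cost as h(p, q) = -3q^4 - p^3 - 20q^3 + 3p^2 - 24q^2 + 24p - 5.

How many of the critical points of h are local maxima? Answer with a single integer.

2

h separates as a function of p plus a function of q, so ∇h=0 decouples.
∂h/∂p = -3(p - 4)(p + 2) = 0 at p ∈ {-2, 4}; ∂h/∂q = -12q(q + 1)(q + 4) = 0 at q ∈ {-4, -1, 0}.
The Hessian is diagonal: diag(h_pp, h_qq). Second derivatives: h_pp(-2)=18, h_pp(4)=-18; h_qq(-4)=-144, h_qq(-1)=36, h_qq(0)=-48.
Local maxima occur where both diagonal entries negative: (4, -4), (4, 0). Count: 2.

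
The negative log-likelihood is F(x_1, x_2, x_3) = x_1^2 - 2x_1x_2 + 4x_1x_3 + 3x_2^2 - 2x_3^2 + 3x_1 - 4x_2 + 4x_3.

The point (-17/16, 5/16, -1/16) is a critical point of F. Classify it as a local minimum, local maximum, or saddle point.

saddle point

The Hessian is constant: H = [[2, -2, 4], [-2, 6, 0], [4, 0, -4]].
Leading principal minors: Δ₁ = 2, Δ₂ = 8, Δ₃ = -128.
The minors fit neither the all-positive nor the alternating-sign pattern, so H is indefinite: a saddle point.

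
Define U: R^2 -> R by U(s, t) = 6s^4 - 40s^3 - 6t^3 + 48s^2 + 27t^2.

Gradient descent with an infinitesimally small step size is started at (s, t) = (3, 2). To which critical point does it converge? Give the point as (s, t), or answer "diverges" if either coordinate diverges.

(4, 0)

U is separable, so gradient descent decouples: s follows -∂U/∂s, t follows -∂U/∂t.
∂U/∂s = 24s(s - 4)(s - 1); at s=3 this is -144, so s increases.
∂U/∂t = -18t(t - 3); at t=2 this is 36, so t decreases.
s converges to its nearest critical value 4 (a local min of the s-part); t converges to 0. The iterate converges to (4, 0).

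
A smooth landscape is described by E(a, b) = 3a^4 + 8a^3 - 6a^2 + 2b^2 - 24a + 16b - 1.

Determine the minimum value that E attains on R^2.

E(a,b) separates as P(a) + Q(b) − 1, so its minimum is min P + min Q − 1.
P'(a) = 12(a - 1)(a + 1)(a + 2) vanishes at a ∈ {-2, -1, 1}; Q'(b) = 4b + 16 vanishes at b ∈ {-4}.
Local minima of P (where P''>0): P(-2)=8, P(1)=-19. Local minima of Q: Q(-4)=-32.
So the global minimum of E is P(1) + Q(-4) − 1 = -19 − 32 − 1 = -52, attained at (1, -4).

-52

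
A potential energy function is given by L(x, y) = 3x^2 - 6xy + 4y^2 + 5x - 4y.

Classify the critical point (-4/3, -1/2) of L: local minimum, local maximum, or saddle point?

The Hessian of L is constant: H = [[6, -6], [-6, 8]].
det(H) = 6·8 − (-6)² = 12.
det(H) > 0 and tr(H) = 14 > 0, so H is positive definite and the point is a local minimum.

local minimum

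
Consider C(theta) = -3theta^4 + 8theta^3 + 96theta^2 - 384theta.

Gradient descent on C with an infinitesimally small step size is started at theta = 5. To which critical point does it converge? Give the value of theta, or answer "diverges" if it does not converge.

diverges

C'(theta) = -12(theta - 4)(theta - 2)(theta + 4), so C'(5) = -324.
Gradient descent moves in the -C' direction, i.e. theta is increasing.
There is no critical point above theta=5, and C' keeps the same sign, so the iterate runs off to +∞.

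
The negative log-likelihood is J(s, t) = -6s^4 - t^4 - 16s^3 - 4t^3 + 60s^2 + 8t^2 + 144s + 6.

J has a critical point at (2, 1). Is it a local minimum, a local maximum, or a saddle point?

The mixed partial ∂²J/∂s∂t is 0, so the Hessian at any point is diag(J_ss, J_tt) = diag(24(-3s^2 - 4s + 5), 4(-3t^2 - 6t + 4)).
At (2, 1): H = diag(-360, -20).
Both eigenvalues are negative, so H is negative definite: a local maximum.

local maximum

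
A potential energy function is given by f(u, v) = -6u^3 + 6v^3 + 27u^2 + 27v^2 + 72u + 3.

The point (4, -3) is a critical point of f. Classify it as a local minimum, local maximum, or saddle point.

local maximum

The mixed partial ∂²f/∂u∂v is 0, so the Hessian at any point is diag(f_uu, f_vv) = diag(18(-2u + 3), 18(2v + 3)).
At (4, -3): H = diag(-90, -54).
Both eigenvalues are negative, so H is negative definite: a local maximum.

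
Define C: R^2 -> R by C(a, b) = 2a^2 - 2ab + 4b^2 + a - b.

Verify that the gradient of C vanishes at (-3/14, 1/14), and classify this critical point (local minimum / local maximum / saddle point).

local minimum

∇C = (4a - 2b + 1, -2a + 8b - 1); substituting (-3/14, 1/14) gives ∇C = (0, 0), so (-3/14, 1/14) is indeed a critical point.
The Hessian of C is constant: H = [[4, -2], [-2, 8]].
det(H) = 4·8 − (-2)² = 28.
det(H) > 0 and tr(H) = 12 > 0, so H is positive definite and the point is a local minimum.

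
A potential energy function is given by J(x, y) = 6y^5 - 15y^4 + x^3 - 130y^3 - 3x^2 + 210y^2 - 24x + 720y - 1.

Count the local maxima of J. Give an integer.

J separates as a function of x plus a function of y, so ∇J=0 decouples.
∂J/∂x = 3(x - 4)(x + 2) = 0 at x ∈ {-2, 4}; ∂J/∂y = 30(y - 4)(y - 2)(y + 1)(y + 3) = 0 at y ∈ {-3, -1, 2, 4}.
The Hessian is diagonal: diag(J_xx, J_yy). Second derivatives: J_xx(-2)=-18, J_xx(4)=18; J_yy(-3)=-2100, J_yy(-1)=900, J_yy(2)=-900, J_yy(4)=2100.
Local maxima occur where both diagonal entries negative: (-2, -3), (-2, 2). Count: 2.

2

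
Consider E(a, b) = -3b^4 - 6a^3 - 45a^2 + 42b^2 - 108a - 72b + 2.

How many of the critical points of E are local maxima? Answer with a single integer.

E separates as a function of a plus a function of b, so ∇E=0 decouples.
∂E/∂a = -18(a + 2)(a + 3) = 0 at a ∈ {-3, -2}; ∂E/∂b = -12(b - 2)(b - 1)(b + 3) = 0 at b ∈ {-3, 1, 2}.
The Hessian is diagonal: diag(E_aa, E_bb). Second derivatives: E_aa(-3)=18, E_aa(-2)=-18; E_bb(-3)=-240, E_bb(1)=48, E_bb(2)=-60.
Local maxima occur where both diagonal entries negative: (-2, -3), (-2, 2). Count: 2.

2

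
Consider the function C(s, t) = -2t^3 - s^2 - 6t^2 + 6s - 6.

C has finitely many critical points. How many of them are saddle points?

C separates as a function of s plus a function of t, so ∇C=0 decouples.
∂C/∂s = -2(s - 3) = 0 at s ∈ {3}; ∂C/∂t = -6t(t + 2) = 0 at t ∈ {-2, 0}.
The Hessian is diagonal: diag(C_ss, C_tt). Second derivatives: C_ss(3)=-2; C_tt(-2)=12, C_tt(0)=-12.
Saddle points occur where the two diagonal entries have opposite signs: (3, -2). Count: 1.

1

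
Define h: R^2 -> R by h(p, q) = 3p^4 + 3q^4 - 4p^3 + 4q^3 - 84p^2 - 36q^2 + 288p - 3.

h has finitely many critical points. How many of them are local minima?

h separates as a function of p plus a function of q, so ∇h=0 decouples.
∂h/∂p = 12(p - 3)(p - 2)(p + 4) = 0 at p ∈ {-4, 2, 3}; ∂h/∂q = 12q(q - 2)(q + 3) = 0 at q ∈ {-3, 0, 2}.
The Hessian is diagonal: diag(h_pp, h_qq). Second derivatives: h_pp(-4)=504, h_pp(2)=-72, h_pp(3)=84; h_qq(-3)=180, h_qq(0)=-72, h_qq(2)=120.
Local minima occur where both diagonal entries positive: (-4, -3), (-4, 2), (3, -3), (3, 2). Count: 4.

4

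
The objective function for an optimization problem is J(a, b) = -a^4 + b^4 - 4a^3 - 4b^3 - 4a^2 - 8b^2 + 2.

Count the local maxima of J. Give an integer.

2

J separates as a function of a plus a function of b, so ∇J=0 decouples.
∂J/∂a = -4a(a + 1)(a + 2) = 0 at a ∈ {-2, -1, 0}; ∂J/∂b = 4b(b - 4)(b + 1) = 0 at b ∈ {-1, 0, 4}.
The Hessian is diagonal: diag(J_aa, J_bb). Second derivatives: J_aa(-2)=-8, J_aa(-1)=4, J_aa(0)=-8; J_bb(-1)=20, J_bb(0)=-16, J_bb(4)=80.
Local maxima occur where both diagonal entries negative: (-2, 0), (0, 0). Count: 2.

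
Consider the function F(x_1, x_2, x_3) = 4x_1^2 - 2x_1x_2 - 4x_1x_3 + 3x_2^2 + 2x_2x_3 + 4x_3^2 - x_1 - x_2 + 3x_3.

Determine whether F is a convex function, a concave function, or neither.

convex

F is quadratic, so its Hessian is the constant matrix H = [[8, -2, -4], [-2, 6, 2], [-4, 2, 8]].
Leading principal minors: 8, 44, 256.
All positive ⇒ H ≻ 0 ⇒ convex.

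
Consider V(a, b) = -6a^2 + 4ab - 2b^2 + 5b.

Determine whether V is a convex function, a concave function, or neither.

concave

V is quadratic, so its Hessian is the constant matrix H = [[-12, 4], [4, -4]].
det(H) = 32, tr(H) = -16.
det(H) > 0 and tr(H) < 0, so H is negative definite everywhere: concave.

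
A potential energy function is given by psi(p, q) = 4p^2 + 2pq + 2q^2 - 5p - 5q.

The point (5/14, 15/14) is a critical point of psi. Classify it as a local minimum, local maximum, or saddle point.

The Hessian of psi is constant: H = [[8, 2], [2, 4]].
det(H) = 8·4 − 2² = 28.
det(H) > 0 and tr(H) = 12 > 0, so H is positive definite and the point is a local minimum.

local minimum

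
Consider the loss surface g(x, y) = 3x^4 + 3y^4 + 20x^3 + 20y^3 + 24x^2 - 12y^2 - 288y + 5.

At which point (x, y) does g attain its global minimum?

(-4, 2)

g(x,y) separates as P(x) + Q(y) + 5, so its minimum is min P + min Q + 5.
P'(x) = 12x(x + 1)(x + 4) vanishes at x ∈ {-4, -1, 0}; Q'(y) = 12(y - 2)(y + 3)(y + 4) vanishes at y ∈ {-4, -3, 2}.
Local minima of P (where P''>0): P(-4)=-128, P(0)=0. Local minima of Q: Q(-4)=448, Q(2)=-416.
So the global minimum of g is P(-4) + Q(2) + 5 = -128 − 416 + 5 = -539, attained at (-4, 2).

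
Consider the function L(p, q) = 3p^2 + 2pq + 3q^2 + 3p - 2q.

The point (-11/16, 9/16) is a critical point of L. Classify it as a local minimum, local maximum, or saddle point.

local minimum

The Hessian of L is constant: H = [[6, 2], [2, 6]].
det(H) = 6·6 − 2² = 32.
det(H) > 0 and tr(H) = 12 > 0, so H is positive definite and the point is a local minimum.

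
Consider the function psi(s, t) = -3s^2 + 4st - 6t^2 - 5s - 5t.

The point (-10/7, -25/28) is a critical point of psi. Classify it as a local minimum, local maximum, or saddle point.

local maximum

The Hessian of psi is constant: H = [[-6, 4], [4, -12]].
det(H) = (-6)·(-12) − 4² = 56.
det(H) > 0 and tr(H) = -18 < 0, so H is negative definite and the point is a local maximum.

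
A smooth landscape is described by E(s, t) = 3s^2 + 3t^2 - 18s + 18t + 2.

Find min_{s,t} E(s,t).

-52

E(s,t) separates as P(s) + Q(t) + 2, so its minimum is min P + min Q + 2.
P'(s) = 6s - 18 vanishes at s ∈ {3}; Q'(t) = 6(t + 3) vanishes at t ∈ {-3}.
Local minima of P (where P''>0): P(3)=-27. Local minima of Q: Q(-3)=-27.
So the global minimum of E is P(3) + Q(-3) + 2 = -27 − 27 + 2 = -52, attained at (3, -3).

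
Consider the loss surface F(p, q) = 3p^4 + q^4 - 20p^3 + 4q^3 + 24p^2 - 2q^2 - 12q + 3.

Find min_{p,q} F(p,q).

F(p,q) separates as A(p) + B(q) + 3, so its minimum is min A + min B + 3.
A'(p) = 12p(p - 4)(p - 1) vanishes at p ∈ {0, 1, 4}; B'(q) = 4(q - 1)(q + 1)(q + 3) vanishes at q ∈ {-3, -1, 1}.
Local minima of A (where A''>0): A(0)=0, A(4)=-128. Local minima of B: B(-3)=-9, B(1)=-9.
So the global minimum of F is A(4) + B(-3) + 3 = -128 − 9 + 3 = -134, attained at (4, -3).

-134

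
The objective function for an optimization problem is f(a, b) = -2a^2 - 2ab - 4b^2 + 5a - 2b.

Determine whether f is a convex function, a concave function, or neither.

concave

f is quadratic, so its Hessian is the constant matrix H = [[-4, -2], [-2, -8]].
det(H) = 28, tr(H) = -12.
det(H) > 0 and tr(H) < 0, so H is negative definite everywhere: concave.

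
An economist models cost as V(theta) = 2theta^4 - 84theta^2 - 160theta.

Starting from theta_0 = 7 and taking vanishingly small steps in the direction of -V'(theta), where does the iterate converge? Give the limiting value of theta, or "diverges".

5

V'(theta) = 8(theta - 5)(theta + 1)(theta + 4), so V'(7) = 1408.
Gradient descent moves in the -V' direction, i.e. theta is decreasing.
The nearest critical point in that direction is theta = 5, where V'' = 432 > 0 (a local minimum). The iterate converges there.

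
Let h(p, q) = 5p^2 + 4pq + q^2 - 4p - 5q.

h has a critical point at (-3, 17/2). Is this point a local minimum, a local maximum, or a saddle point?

The Hessian of h is constant: H = [[10, 4], [4, 2]].
det(H) = 10·2 − 4² = 4.
det(H) > 0 and tr(H) = 12 > 0, so H is positive definite and the point is a local minimum.

local minimum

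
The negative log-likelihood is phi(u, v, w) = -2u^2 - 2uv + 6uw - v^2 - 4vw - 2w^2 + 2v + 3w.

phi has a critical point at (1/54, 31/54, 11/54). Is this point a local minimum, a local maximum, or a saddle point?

The Hessian is constant: H = [[-4, -2, 6], [-2, -2, -4], [6, -4, -4]].
Leading principal minors: Δ₁ = -4, Δ₂ = 4, Δ₃ = 216.
The minors fit neither the all-positive nor the alternating-sign pattern, so H is indefinite: a saddle point.

saddle point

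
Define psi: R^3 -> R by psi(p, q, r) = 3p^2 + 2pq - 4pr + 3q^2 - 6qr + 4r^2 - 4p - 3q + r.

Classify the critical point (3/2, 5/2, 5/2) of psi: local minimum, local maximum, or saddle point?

The Hessian is constant: H = [[6, 2, -4], [2, 6, -6], [-4, -6, 8]].
Leading principal minors: Δ₁ = 6, Δ₂ = 32, Δ₃ = 40.
All leading minors are positive, so H is positive definite: a local minimum.

local minimum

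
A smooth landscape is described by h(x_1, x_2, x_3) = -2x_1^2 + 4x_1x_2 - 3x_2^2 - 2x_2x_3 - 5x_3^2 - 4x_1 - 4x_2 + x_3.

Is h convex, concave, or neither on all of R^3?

concave

h is quadratic, so its Hessian is the constant matrix H = [[-4, 4, 0], [4, -6, -2], [0, -2, -10]].
Leading principal minors: -4, 8, -64.
Signs alternate −, +, − ⇒ H ≺ 0 ⇒ concave.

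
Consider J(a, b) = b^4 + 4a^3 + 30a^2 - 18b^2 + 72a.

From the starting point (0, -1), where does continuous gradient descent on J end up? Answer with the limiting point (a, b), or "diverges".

J is separable, so gradient descent decouples: a follows -∂J/∂a, b follows -∂J/∂b.
∂J/∂a = 12(a + 2)(a + 3); at a=0 this is 72, so a decreases.
∂J/∂b = 4b(b - 3)(b + 3); at b=-1 this is 32, so b decreases.
a converges to its nearest critical value -2 (a local min of the a-part); b converges to -3. The iterate converges to (-2, -3).

(-2, -3)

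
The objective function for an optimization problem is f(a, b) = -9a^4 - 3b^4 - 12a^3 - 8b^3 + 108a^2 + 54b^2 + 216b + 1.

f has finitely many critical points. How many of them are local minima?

1

f separates as a function of a plus a function of b, so ∇f=0 decouples.
∂f/∂a = -36a(a - 2)(a + 3) = 0 at a ∈ {-3, 0, 2}; ∂f/∂b = -12(b - 3)(b + 2)(b + 3) = 0 at b ∈ {-3, -2, 3}.
The Hessian is diagonal: diag(f_aa, f_bb). Second derivatives: f_aa(-3)=-540, f_aa(0)=216, f_aa(2)=-360; f_bb(-3)=-72, f_bb(-2)=60, f_bb(3)=-360.
Local minima occur where both diagonal entries positive: (0, -2). Count: 1.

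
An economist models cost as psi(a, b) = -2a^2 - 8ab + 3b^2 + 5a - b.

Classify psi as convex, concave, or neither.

neither

psi is quadratic, so its Hessian is the constant matrix H = [[-4, -8], [-8, 6]].
det(H) = -88, tr(H) = 2.
det(H) < 0, so H is indefinite: neither convex nor concave.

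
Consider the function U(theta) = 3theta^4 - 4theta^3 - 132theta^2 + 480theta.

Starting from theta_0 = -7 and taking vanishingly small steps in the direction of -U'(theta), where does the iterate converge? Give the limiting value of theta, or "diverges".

U'(theta) = 12(theta - 4)(theta - 2)(theta + 5), so U'(-7) = -2376.
Gradient descent moves in the -U' direction, i.e. theta is increasing.
The nearest critical point in that direction is theta = -5, where U'' = 756 > 0 (a local minimum). The iterate converges there.

-5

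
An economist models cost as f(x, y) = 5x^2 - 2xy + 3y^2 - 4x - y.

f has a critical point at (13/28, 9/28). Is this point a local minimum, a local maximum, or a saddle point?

local minimum

The Hessian of f is constant: H = [[10, -2], [-2, 6]].
det(H) = 10·6 − (-2)² = 56.
det(H) > 0 and tr(H) = 16 > 0, so H is positive definite and the point is a local minimum.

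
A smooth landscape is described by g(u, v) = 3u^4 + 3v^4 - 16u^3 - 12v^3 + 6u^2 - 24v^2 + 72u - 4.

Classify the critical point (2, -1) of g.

saddle point

The mixed partial ∂²g/∂u∂v is 0, so the Hessian at any point is diag(g_uu, g_vv) = diag(12(3u^2 - 8u + 1), 12(3v^2 - 6v - 4)).
At (2, -1): H = diag(-36, 60).
The eigenvalues have opposite signs, so H is indefinite: a saddle point.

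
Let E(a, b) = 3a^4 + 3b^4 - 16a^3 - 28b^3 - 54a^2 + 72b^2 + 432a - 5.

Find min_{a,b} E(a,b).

E(a,b) separates as P(a) + Q(b) − 5, so its minimum is min P + min Q − 5.
P'(a) = 12(a - 4)(a - 3)(a + 3) vanishes at a ∈ {-3, 3, 4}; Q'(b) = 12b(b - 4)(b - 3) vanishes at b ∈ {0, 3, 4}.
Local minima of P (where P''>0): P(-3)=-1107, P(4)=608. Local minima of Q: Q(0)=0, Q(4)=128.
So the global minimum of E is P(-3) + Q(0) − 5 = -1107 + 0 − 5 = -1112, attained at (-3, 0).

-1112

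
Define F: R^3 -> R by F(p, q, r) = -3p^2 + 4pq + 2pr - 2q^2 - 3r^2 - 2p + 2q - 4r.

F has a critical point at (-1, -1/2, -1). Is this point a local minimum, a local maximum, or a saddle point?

The Hessian is constant: H = [[-6, 4, 2], [4, -4, 0], [2, 0, -6]].
Leading principal minors: Δ₁ = -6, Δ₂ = 8, Δ₃ = -32.
The minors alternate sign starting negative (−, +, −), so H is negative definite: a local maximum.

local maximum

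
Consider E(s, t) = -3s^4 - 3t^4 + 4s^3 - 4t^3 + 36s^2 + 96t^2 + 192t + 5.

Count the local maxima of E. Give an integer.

E separates as a function of s plus a function of t, so ∇E=0 decouples.
∂E/∂s = -12s(s - 3)(s + 2) = 0 at s ∈ {-2, 0, 3}; ∂E/∂t = -12(t - 4)(t + 1)(t + 4) = 0 at t ∈ {-4, -1, 4}.
The Hessian is diagonal: diag(E_ss, E_tt). Second derivatives: E_ss(-2)=-120, E_ss(0)=72, E_ss(3)=-180; E_tt(-4)=-288, E_tt(-1)=180, E_tt(4)=-480.
Local maxima occur where both diagonal entries negative: (-2, -4), (-2, 4), (3, -4), (3, 4). Count: 4.

4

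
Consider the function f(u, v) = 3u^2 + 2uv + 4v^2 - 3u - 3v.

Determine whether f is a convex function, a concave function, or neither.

f is quadratic, so its Hessian is the constant matrix H = [[6, 2], [2, 8]].
det(H) = 44, tr(H) = 14.
det(H) > 0 and tr(H) > 0, so H is positive definite everywhere: convex.

convex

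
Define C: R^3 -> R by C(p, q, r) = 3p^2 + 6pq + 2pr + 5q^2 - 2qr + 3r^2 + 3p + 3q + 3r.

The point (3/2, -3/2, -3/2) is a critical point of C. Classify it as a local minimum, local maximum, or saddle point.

local minimum

The Hessian is constant: H = [[6, 6, 2], [6, 10, -2], [2, -2, 6]].
Leading principal minors: Δ₁ = 6, Δ₂ = 24, Δ₃ = 32.
All leading minors are positive, so H is positive definite: a local minimum.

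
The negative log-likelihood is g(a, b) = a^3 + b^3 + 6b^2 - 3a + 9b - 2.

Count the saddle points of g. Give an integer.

g separates as a function of a plus a function of b, so ∇g=0 decouples.
∂g/∂a = 3(a - 1)(a + 1) = 0 at a ∈ {-1, 1}; ∂g/∂b = 3(b + 1)(b + 3) = 0 at b ∈ {-3, -1}.
The Hessian is diagonal: diag(g_aa, g_bb). Second derivatives: g_aa(-1)=-6, g_aa(1)=6; g_bb(-3)=-6, g_bb(-1)=6.
Saddle points occur where the two diagonal entries have opposite signs: (-1, -1), (1, -3). Count: 2.

2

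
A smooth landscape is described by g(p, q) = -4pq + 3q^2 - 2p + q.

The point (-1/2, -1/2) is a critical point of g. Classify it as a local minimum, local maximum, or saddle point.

saddle point

The Hessian of g is constant: H = [[0, -4], [-4, 6]].
det(H) = 0·6 − (-4)² = -16.
Since det(H) < 0, H is indefinite and the critical point is a saddle point.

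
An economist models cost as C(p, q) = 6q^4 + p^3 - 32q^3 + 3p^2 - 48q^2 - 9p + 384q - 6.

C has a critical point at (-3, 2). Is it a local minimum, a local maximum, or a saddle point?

The mixed partial ∂²C/∂p∂q is 0, so the Hessian at any point is diag(C_pp, C_qq) = diag(6(p + 1), 24(3q^2 - 8q - 4)).
At (-3, 2): H = diag(-12, -192).
Both eigenvalues are negative, so H is negative definite: a local maximum.

local maximum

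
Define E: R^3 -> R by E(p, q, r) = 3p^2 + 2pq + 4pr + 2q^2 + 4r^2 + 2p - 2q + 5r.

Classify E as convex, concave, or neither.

convex

E is quadratic, so its Hessian is the constant matrix H = [[6, 2, 4], [2, 4, 0], [4, 0, 8]].
Leading principal minors: 6, 20, 96.
All positive ⇒ H ≻ 0 ⇒ convex.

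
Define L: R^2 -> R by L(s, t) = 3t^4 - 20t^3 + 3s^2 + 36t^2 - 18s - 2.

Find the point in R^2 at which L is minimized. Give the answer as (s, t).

L(s,t) separates as P(s) + Q(t) − 2, so its minimum is min P + min Q − 2.
P'(s) = 6s - 18 vanishes at s ∈ {3}; Q'(t) = 12t(t - 3)(t - 2) vanishes at t ∈ {0, 2, 3}.
Local minima of P (where P''>0): P(3)=-27. Local minima of Q: Q(0)=0, Q(3)=27.
So the global minimum of L is P(3) + Q(0) − 2 = -27 + 0 − 2 = -29, attained at (3, 0).

(3, 0)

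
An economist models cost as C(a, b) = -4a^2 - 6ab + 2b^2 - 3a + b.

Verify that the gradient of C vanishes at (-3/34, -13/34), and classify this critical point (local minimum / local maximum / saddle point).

saddle point

∇C = (-8a - 6b - 3, -6a + 4b + 1); substituting (-3/34, -13/34) gives ∇C = (0, 0), so (-3/34, -13/34) is indeed a critical point.
The Hessian of C is constant: H = [[-8, -6], [-6, 4]].
det(H) = (-8)·4 − (-6)² = -68.
Since det(H) < 0, H is indefinite and the critical point is a saddle point.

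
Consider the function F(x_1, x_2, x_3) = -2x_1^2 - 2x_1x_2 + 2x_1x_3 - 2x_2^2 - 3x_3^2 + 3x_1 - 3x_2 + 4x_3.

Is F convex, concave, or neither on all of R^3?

F is quadratic, so its Hessian is the constant matrix H = [[-4, -2, 2], [-2, -4, 0], [2, 0, -6]].
Leading principal minors: -4, 12, -56.
Signs alternate −, +, − ⇒ H ≺ 0 ⇒ concave.

concave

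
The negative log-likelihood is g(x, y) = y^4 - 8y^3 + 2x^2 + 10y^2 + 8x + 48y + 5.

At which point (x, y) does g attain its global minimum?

g(x,y) separates as P(x) + Q(y) + 5, so its minimum is min P + min Q + 5.
P'(x) = 4x + 8 vanishes at x ∈ {-2}; Q'(y) = 4(y - 4)(y - 3)(y + 1) vanishes at y ∈ {-1, 3, 4}.
Local minima of P (where P''>0): P(-2)=-8. Local minima of Q: Q(-1)=-29, Q(4)=96.
So the global minimum of g is P(-2) + Q(-1) + 5 = -8 − 29 + 5 = -32, attained at (-2, -1).

(-2, -1)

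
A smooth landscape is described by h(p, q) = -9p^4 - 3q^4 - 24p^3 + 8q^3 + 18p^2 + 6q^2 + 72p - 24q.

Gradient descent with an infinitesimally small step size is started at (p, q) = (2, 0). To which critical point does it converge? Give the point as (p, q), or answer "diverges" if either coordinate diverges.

h is separable, so gradient descent decouples: p follows -∂h/∂p, q follows -∂h/∂q.
∂h/∂p = -36(p - 1)(p + 1)(p + 2); at p=2 this is -432, so p increases.
∂h/∂q = -12(q - 2)(q - 1)(q + 1); at q=0 this is -24, so q increases.
The p-coordinate has no critical point in that direction and runs off to infinity.

diverges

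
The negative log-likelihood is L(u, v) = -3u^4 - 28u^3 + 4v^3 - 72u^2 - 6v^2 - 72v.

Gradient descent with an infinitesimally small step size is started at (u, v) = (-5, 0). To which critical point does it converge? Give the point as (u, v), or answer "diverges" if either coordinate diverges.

L is separable, so gradient descent decouples: u follows -∂L/∂u, v follows -∂L/∂v.
∂L/∂u = -12u(u + 3)(u + 4); at u=-5 this is 120, so u decreases.
∂L/∂v = 12(v - 3)(v + 2); at v=0 this is -72, so v increases.
The u-coordinate has no critical point in that direction and runs off to infinity.

diverges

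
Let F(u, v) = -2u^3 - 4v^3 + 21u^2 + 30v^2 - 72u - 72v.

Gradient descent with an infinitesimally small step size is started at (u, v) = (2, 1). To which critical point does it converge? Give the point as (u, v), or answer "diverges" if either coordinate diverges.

(3, 2)

F is separable, so gradient descent decouples: u follows -∂F/∂u, v follows -∂F/∂v.
∂F/∂u = -6(u - 4)(u - 3); at u=2 this is -12, so u increases.
∂F/∂v = -12(v - 3)(v - 2); at v=1 this is -24, so v increases.
u converges to its nearest critical value 3 (a local min of the u-part); v converges to 2. The iterate converges to (3, 2).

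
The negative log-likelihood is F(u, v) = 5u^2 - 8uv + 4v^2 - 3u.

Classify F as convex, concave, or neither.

convex

F is quadratic, so its Hessian is the constant matrix H = [[10, -8], [-8, 8]].
det(H) = 16, tr(H) = 18.
det(H) > 0 and tr(H) > 0, so H is positive definite everywhere: convex.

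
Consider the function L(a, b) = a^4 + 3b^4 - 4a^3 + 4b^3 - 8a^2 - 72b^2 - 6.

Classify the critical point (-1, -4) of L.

local minimum

The mixed partial ∂²L/∂a∂b is 0, so the Hessian at any point is diag(L_aa, L_bb) = diag(4(3a^2 - 6a - 4), 12(3b^2 + 2b - 12)).
At (-1, -4): H = diag(20, 336).
Both eigenvalues are positive, so H is positive definite: a local minimum.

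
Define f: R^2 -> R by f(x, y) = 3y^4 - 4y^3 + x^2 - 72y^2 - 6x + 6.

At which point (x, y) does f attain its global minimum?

f(x,y) separates as P(x) + Q(y) + 6, so its minimum is min P + min Q + 6.
P'(x) = 2x - 6 vanishes at x ∈ {3}; Q'(y) = 12y(y - 4)(y + 3) vanishes at y ∈ {-3, 0, 4}.
Local minima of P (where P''>0): P(3)=-9. Local minima of Q: Q(-3)=-297, Q(4)=-640.
So the global minimum of f is P(3) + Q(4) + 6 = -9 − 640 + 6 = -643, attained at (3, 4).

(3, 4)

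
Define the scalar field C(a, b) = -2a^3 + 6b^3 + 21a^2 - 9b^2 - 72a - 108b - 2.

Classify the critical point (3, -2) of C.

The mixed partial ∂²C/∂a∂b is 0, so the Hessian at any point is diag(C_aa, C_bb) = diag(6(-2a + 7), 18(2b - 1)).
At (3, -2): H = diag(6, -90).
The eigenvalues have opposite signs, so H is indefinite: a saddle point.

saddle point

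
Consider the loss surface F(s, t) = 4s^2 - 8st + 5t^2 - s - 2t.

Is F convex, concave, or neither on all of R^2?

convex

F is quadratic, so its Hessian is the constant matrix H = [[8, -8], [-8, 10]].
det(H) = 16, tr(H) = 18.
det(H) > 0 and tr(H) > 0, so H is positive definite everywhere: convex.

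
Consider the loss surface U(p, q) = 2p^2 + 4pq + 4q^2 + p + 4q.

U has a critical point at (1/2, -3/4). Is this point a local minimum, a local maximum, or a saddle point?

local minimum

The Hessian of U is constant: H = [[4, 4], [4, 8]].
det(H) = 4·8 − 4² = 16.
det(H) > 0 and tr(H) = 12 > 0, so H is positive definite and the point is a local minimum.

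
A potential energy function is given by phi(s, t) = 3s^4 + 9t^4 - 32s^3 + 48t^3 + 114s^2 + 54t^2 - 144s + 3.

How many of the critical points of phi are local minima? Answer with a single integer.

4

phi separates as a function of s plus a function of t, so ∇phi=0 decouples.
∂phi/∂s = 12(s - 4)(s - 3)(s - 1) = 0 at s ∈ {1, 3, 4}; ∂phi/∂t = 36t(t + 1)(t + 3) = 0 at t ∈ {-3, -1, 0}.
The Hessian is diagonal: diag(phi_ss, phi_tt). Second derivatives: phi_ss(1)=72, phi_ss(3)=-24, phi_ss(4)=36; phi_tt(-3)=216, phi_tt(-1)=-72, phi_tt(0)=108.
Local minima occur where both diagonal entries positive: (1, -3), (1, 0), (4, -3), (4, 0). Count: 4.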